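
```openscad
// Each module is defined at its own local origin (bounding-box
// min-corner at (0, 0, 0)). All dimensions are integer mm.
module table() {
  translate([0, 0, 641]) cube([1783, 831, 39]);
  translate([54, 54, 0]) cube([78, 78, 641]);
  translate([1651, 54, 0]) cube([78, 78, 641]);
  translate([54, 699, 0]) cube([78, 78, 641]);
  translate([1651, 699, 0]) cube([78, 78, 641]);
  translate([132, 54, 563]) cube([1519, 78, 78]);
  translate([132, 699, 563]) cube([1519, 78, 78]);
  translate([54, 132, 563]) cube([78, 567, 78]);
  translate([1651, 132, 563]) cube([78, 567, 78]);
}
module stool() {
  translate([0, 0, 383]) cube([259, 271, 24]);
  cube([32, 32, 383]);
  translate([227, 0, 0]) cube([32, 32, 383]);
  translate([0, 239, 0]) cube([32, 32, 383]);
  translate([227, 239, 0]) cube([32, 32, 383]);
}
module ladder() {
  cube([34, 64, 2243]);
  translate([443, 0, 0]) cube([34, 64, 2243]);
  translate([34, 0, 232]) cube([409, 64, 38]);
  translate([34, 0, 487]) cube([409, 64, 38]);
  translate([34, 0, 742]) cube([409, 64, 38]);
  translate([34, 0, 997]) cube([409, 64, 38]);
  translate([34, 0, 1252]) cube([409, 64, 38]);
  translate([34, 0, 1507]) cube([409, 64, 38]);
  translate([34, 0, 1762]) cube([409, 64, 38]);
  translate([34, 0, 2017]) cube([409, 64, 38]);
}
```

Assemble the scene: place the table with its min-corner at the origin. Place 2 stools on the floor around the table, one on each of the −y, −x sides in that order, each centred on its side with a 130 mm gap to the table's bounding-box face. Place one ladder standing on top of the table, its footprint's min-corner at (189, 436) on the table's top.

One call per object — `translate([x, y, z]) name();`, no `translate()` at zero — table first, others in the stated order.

table();
translate([762, -401, 0]) stool();
translate([-389, 280, 0]) stool();
translate([189, 436, 680]) ladder();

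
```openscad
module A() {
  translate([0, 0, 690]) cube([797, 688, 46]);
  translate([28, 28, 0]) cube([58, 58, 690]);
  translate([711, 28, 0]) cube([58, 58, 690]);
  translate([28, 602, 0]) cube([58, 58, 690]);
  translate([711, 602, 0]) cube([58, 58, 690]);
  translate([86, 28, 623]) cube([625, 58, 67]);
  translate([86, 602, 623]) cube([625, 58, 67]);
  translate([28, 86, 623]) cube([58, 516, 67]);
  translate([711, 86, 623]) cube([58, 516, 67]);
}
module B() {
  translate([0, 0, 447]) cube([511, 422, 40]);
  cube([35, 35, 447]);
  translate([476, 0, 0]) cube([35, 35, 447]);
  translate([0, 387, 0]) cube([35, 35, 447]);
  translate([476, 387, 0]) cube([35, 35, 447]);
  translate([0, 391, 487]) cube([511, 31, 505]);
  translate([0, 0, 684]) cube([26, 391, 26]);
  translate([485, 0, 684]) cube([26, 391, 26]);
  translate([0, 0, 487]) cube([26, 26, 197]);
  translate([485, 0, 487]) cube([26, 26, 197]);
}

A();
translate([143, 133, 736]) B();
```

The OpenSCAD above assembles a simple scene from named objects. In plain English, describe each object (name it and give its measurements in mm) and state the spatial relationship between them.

A is a rectangular dining table. The top is 797×688×46 mm with its upper surface at z = 736 mm. It stands on four 58×58 mm square legs, each inset 28 mm from the nearest pair of top edges, running from the floor to the underside of the top. Four apron rails, 58 mm thick and 67 mm tall, run between adjacent legs with their top edges flush with the underside of the top and their outer faces flush with the legs' outer faces.

B is a chair: 511×422 mm seat, 40 mm thick, top at z = 487 mm, on four 35 mm square corner legs flush with the seat edges. A 31 mm thick backrest slab spans the full seat width, extending 505 mm above the seat top, its back face flush with the seat's +y edge. Two armrests of 26×26 mm section run along each side from the seat's front edge to the front of the backrest, top faces 223 mm above the seat top and outer faces flush with the seat's x-edges; a 26×26 mm post under the front of each armrest stands on the seat at the front corner.

The chair is on top of the table, centred.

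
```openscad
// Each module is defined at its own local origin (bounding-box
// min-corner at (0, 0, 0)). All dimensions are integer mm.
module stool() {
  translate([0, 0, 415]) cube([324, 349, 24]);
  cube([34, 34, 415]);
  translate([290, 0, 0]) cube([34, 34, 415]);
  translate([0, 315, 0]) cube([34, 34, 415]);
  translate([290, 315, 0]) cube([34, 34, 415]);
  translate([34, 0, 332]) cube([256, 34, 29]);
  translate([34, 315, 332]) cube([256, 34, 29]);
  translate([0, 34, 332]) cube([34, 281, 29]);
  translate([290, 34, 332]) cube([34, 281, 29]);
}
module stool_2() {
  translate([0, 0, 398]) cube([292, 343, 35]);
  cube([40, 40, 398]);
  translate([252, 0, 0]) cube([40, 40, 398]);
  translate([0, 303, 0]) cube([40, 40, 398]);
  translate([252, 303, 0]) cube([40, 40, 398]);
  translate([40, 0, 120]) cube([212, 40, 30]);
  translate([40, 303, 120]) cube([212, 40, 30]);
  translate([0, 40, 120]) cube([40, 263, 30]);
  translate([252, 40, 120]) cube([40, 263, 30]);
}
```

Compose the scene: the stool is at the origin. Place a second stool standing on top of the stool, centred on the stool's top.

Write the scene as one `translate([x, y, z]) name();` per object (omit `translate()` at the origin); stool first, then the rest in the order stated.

stool();
translate([16, 3, 439]) stool_2();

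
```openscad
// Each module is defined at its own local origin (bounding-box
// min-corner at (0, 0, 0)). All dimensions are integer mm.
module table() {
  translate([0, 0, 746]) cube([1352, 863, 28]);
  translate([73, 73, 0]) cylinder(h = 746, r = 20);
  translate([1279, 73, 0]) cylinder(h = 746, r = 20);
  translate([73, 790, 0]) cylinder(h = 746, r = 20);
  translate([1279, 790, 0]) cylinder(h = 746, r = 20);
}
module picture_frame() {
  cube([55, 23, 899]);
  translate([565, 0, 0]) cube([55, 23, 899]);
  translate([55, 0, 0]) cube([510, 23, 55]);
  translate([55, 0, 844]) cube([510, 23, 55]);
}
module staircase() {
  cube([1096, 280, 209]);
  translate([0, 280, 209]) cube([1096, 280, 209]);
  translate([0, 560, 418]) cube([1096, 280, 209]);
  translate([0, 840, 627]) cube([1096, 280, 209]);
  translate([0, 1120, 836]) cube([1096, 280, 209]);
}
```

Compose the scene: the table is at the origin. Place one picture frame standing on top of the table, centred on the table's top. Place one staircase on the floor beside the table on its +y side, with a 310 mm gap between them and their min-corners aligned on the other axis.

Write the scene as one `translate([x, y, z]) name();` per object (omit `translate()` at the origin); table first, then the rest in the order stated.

table();
translate([366, 420, 774]) picture_frame();
translate([0, 1173, 0]) staircase();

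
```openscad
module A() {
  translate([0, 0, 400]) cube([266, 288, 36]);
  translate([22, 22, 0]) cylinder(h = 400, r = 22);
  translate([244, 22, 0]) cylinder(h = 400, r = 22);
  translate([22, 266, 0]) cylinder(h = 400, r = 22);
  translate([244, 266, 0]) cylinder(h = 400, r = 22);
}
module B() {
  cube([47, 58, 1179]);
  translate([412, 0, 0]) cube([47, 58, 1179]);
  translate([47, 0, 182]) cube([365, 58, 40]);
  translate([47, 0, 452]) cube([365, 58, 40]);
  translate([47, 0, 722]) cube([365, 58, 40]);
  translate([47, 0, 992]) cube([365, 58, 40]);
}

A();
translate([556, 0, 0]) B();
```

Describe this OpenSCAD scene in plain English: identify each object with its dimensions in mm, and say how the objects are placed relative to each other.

A is a simple wooden stool: a rectangular seat 266 mm (x) by 288 mm (y), 36 mm thick, top face at z = 436 mm, on four round legs, each 44 mm in diameter. The legs rest on z = 0, each leg's axis is inset half a diameter from the nearest pair of seat edges (so the leg's bounding box is flush with the corner).

B is a wooden ladder with two side rails of 47×58 mm section and 1179 mm height, set 459 mm apart overall. Between them run 4 rectangular rungs (58 mm deep, 40 mm thick), front faces flush with the rails' −y face. The bottom of the first rung is 182 mm above the floor and each subsequent rung is 270 mm higher than the one below.

The ladder is on the floor beside the stool on its +x side.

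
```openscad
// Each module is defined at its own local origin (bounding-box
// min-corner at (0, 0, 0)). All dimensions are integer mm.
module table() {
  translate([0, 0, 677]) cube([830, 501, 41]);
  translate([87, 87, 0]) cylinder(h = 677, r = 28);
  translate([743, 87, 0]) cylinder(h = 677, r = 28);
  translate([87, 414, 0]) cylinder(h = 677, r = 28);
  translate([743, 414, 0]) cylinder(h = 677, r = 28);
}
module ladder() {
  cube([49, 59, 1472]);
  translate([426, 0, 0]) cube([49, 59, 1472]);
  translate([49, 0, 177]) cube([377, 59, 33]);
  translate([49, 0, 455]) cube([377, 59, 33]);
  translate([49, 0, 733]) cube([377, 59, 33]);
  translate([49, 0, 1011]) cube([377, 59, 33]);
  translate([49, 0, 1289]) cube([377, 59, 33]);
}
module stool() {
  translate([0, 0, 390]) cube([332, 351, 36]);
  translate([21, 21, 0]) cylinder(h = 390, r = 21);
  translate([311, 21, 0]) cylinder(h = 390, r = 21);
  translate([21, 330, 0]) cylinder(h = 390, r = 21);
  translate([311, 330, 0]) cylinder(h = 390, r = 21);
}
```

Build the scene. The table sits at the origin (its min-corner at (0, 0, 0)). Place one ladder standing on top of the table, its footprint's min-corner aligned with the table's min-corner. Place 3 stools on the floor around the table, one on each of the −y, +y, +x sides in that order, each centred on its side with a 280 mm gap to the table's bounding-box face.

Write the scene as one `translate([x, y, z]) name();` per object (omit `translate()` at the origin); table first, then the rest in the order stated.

table();
translate([0, 0, 718]) ladder();
translate([249, -631, 0]) stool();
translate([249, 781, 0]) stool();
translate([1110, 75, 0]) stool();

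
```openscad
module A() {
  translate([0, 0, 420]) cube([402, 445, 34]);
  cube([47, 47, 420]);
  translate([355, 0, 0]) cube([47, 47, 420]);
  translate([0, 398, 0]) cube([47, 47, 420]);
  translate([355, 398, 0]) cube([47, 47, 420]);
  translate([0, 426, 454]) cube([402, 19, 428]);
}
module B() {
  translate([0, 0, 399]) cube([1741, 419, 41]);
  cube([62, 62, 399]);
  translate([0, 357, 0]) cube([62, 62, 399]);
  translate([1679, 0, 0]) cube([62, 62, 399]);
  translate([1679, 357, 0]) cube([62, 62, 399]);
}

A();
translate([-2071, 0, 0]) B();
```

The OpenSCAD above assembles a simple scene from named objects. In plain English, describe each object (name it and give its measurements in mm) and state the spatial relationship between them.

A is a chair: 402×445 mm seat, 34 mm thick, top at z = 454 mm, on four 47 mm square corner legs flush with the seat edges. A 19 mm thick backrest slab spans the full seat width, extending 428 mm above the seat top, its back face flush with the seat's +y edge.

B is a bench: a 1741×419 mm seat slab, 41 mm thick, top at z = 440 mm, on four 62×62 mm square legs flush with the seat corners and standing on z = 0.

The bench is on the floor beside the chair on its −x side.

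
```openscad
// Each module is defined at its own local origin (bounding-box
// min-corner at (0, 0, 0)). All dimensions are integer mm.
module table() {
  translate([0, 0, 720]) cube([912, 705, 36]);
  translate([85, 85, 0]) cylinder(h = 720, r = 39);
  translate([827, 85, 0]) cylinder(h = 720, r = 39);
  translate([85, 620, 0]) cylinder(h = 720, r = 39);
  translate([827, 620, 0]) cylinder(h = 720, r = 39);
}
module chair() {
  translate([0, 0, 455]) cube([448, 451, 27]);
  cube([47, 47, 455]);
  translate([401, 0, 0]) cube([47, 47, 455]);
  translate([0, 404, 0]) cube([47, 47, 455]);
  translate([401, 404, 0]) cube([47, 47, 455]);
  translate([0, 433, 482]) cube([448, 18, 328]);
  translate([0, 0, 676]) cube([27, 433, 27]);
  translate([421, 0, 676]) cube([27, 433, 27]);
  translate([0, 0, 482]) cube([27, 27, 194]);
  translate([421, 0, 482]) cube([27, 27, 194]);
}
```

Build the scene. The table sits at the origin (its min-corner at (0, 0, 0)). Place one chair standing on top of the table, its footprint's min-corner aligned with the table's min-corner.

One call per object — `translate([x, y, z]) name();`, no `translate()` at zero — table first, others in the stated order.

table();
translate([0, 0, 756]) chair();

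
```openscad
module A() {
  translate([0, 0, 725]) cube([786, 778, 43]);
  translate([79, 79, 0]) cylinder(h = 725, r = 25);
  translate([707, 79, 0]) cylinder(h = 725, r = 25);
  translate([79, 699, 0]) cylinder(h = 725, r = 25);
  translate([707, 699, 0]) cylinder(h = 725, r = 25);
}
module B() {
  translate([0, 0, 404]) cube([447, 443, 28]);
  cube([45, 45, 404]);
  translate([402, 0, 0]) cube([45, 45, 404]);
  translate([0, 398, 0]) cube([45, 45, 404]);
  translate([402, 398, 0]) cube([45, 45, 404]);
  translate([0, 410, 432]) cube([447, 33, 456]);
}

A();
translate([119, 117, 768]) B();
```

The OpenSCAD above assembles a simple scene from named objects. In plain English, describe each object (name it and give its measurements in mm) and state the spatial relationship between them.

A is a table with a 786×778 mm rectangular top, 43 mm thick, top surface at z = 768 mm, supported by four round legs of 50 mm diameter, each leg's bounding box inset 54 mm from the nearest pair of top edges, running from the floor.

B is a chair. The seat is a 447×443×28 mm slab with its top at z = 432 mm, on four 45×45 mm corner legs (flush with the seat edges, standing on z = 0). A flat backrest 33 mm thick, 456 mm tall, spans the full seat width and rises from the seat top along its +y edge, rear face flush with the rear of the seat.

The chair is on top of the table.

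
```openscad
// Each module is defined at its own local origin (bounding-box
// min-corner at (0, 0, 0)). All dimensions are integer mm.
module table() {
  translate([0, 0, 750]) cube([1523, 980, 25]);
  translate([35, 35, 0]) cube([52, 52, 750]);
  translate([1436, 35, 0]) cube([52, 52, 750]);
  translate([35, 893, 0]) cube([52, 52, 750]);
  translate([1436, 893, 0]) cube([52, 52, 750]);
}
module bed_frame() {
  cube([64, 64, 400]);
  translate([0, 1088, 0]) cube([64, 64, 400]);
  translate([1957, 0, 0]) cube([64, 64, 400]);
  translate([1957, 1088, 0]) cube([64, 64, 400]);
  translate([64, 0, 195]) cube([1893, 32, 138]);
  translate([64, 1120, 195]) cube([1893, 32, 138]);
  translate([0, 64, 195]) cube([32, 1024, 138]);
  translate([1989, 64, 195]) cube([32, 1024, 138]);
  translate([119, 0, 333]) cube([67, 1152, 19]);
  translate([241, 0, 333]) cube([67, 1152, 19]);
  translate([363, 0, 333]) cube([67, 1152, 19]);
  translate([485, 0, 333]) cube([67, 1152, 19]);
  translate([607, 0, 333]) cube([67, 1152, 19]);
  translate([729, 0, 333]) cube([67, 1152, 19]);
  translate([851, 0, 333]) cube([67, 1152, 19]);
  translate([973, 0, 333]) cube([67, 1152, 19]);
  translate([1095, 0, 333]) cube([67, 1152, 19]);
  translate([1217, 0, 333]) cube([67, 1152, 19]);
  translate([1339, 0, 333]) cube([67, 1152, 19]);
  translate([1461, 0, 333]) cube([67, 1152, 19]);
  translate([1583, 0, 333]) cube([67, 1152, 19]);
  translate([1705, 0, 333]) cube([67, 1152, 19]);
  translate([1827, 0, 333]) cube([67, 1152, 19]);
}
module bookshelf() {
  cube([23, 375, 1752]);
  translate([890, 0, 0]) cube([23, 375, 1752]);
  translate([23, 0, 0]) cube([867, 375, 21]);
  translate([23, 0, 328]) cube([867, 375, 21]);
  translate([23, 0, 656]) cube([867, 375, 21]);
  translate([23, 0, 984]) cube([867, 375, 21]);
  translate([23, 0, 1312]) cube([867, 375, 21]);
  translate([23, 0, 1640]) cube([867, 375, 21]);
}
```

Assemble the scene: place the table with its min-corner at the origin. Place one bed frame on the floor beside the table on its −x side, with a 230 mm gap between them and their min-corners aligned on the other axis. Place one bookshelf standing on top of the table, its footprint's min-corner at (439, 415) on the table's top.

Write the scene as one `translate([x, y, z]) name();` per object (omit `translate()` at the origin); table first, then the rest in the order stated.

table();
translate([-2251, 0, 0]) bed_frame();
translate([439, 415, 775]) bookshelf();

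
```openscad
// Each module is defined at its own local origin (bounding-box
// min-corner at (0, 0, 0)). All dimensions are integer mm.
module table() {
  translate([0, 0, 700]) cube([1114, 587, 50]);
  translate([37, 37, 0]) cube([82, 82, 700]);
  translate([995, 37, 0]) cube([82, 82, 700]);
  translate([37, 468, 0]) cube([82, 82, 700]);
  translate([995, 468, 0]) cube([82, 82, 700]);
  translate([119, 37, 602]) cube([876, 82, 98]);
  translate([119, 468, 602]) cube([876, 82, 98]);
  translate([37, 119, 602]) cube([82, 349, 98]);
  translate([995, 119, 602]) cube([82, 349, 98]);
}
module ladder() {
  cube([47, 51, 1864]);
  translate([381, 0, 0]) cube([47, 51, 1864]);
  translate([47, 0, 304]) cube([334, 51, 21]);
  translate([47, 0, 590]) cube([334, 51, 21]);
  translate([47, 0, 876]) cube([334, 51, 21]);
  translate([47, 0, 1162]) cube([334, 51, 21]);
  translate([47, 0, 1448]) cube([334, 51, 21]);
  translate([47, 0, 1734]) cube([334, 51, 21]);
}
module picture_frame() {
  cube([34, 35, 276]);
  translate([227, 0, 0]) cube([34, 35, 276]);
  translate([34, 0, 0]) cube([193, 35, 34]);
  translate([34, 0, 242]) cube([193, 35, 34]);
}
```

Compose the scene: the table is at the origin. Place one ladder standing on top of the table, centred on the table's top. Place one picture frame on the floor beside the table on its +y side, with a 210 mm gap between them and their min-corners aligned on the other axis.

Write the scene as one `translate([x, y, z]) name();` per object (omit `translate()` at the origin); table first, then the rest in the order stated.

table();
translate([343, 268, 750]) ladder();
translate([0, 797, 0]) picture_frame();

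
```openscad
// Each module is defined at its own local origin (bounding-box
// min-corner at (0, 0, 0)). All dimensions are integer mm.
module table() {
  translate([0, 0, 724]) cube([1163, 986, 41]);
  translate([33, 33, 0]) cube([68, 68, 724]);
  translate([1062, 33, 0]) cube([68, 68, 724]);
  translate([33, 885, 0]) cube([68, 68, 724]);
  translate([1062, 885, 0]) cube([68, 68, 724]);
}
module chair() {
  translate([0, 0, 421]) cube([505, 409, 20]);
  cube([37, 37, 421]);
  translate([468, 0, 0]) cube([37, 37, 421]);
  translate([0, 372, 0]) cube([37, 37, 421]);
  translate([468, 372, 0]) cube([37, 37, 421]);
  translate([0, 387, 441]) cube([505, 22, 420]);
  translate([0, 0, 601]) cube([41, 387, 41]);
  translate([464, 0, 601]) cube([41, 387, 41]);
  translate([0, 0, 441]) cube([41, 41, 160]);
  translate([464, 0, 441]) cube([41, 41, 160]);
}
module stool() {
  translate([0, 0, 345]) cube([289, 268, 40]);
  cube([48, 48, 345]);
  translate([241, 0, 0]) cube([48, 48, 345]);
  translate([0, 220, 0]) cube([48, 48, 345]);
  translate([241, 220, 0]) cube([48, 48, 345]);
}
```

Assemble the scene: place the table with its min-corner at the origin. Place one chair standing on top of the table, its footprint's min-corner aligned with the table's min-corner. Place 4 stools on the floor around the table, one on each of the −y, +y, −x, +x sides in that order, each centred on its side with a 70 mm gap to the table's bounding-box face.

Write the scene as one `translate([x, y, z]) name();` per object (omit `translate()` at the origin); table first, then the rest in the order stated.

table();
translate([0, 0, 765]) chair();
translate([437, -338, 0]) stool();
translate([437, 1056, 0]) stool();
translate([-359, 359, 0]) stool();
translate([1233, 359, 0]) stool();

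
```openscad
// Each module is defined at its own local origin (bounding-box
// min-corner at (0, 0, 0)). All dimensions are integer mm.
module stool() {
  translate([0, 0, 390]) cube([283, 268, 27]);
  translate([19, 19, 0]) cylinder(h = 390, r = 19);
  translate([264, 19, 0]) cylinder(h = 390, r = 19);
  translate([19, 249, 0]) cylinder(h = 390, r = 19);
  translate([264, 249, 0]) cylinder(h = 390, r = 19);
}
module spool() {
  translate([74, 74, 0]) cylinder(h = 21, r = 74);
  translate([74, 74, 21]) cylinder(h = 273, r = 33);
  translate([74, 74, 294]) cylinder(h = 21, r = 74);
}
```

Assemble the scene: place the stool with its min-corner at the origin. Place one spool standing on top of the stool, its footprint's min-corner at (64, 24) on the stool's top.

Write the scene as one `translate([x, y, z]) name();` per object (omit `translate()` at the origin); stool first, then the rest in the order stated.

stool();
translate([64, 24, 417]) spool();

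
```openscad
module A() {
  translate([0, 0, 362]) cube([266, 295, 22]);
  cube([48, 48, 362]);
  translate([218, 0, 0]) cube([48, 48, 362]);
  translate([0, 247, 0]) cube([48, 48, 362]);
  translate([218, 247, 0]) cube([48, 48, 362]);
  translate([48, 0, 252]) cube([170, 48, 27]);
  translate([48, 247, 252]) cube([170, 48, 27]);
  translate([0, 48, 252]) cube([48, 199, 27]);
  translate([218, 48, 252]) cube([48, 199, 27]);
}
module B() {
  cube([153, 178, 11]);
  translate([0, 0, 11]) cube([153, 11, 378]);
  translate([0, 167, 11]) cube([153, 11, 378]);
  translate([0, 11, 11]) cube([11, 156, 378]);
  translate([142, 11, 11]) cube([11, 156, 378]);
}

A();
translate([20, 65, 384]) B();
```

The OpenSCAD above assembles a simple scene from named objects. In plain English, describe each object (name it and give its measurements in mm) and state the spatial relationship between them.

A is a four-legged stool. The seat is 266×295 mm, 22 mm thick, top at z = 384 mm. It stands on four square legs, each 48×48 mm in cross-section, from z = 0 to the seat underside, each flush with a corner of the seat. Four stretchers, 48 mm wide and 27 mm tall, connect adjacent legs with their undersides at z = 252 mm, each running between the inner faces of the legs it joins and aligned with the legs' outer faces on the other axis.

B is an open storage box with external size 153×178×389 mm and wall thickness 11 mm (the base is also 11 mm thick). The base covers the whole footprint; the four walls stand on the base, with the y-facing walls full-width and the x-facing walls fitting between their inner faces.

The open box is on top of the stool.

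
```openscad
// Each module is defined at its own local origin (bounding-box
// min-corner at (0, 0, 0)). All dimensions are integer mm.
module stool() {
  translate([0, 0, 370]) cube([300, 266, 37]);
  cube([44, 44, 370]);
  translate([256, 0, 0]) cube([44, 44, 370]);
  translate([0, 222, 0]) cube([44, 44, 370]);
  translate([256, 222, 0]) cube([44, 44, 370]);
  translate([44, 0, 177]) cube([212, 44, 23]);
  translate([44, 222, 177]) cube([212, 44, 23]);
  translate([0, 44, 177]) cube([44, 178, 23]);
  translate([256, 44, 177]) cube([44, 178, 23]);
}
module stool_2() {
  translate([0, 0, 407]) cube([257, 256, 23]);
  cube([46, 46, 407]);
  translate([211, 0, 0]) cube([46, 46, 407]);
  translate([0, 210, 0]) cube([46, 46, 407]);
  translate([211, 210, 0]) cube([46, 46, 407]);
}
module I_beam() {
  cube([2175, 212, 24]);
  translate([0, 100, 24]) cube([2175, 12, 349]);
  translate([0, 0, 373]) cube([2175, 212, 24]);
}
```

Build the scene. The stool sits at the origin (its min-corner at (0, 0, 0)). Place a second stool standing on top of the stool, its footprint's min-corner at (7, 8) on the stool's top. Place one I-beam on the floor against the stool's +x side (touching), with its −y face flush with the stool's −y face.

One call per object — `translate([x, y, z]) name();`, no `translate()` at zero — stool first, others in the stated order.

stool();
translate([7, 8, 407]) stool_2();
translate([300, 0, 0]) I_beam();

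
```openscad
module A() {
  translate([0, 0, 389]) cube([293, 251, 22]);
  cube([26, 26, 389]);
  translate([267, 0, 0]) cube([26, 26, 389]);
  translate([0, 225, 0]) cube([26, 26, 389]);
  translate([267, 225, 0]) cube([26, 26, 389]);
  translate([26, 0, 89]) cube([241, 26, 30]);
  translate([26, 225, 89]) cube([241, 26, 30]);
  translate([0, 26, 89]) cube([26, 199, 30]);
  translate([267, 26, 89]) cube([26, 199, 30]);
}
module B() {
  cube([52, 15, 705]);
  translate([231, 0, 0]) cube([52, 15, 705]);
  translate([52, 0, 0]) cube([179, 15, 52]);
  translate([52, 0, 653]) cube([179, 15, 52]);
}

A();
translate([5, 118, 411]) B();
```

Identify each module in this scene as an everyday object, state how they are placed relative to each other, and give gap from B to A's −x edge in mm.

A is a stool. B is a picture frame. The picture frame is on top of the stool, centred. The gap from the picture frame to the stool's −x edge is 5 mm.

The picture frame's min-x is at 5; the stool's min-x is 0; gap = 5 mm.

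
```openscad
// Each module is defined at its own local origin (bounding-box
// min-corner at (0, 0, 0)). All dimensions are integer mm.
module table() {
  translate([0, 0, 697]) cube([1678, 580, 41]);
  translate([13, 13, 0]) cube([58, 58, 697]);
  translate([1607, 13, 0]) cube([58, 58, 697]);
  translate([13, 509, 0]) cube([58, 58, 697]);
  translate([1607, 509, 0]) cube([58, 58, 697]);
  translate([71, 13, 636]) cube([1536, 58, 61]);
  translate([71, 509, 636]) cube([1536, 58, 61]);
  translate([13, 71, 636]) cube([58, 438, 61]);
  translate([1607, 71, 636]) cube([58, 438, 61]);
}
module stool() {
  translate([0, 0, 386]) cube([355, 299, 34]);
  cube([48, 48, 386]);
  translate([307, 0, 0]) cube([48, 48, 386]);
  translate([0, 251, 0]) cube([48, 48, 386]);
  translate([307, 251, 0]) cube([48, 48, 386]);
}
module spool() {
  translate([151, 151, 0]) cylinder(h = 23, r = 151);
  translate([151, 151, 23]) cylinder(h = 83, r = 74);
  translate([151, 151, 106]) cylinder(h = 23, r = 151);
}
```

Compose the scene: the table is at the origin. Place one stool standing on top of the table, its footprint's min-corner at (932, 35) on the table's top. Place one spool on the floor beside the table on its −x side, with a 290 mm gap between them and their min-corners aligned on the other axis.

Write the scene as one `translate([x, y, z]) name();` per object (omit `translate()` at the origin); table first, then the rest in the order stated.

table();
translate([932, 35, 738]) stool();
translate([-592, 0, 0]) spool();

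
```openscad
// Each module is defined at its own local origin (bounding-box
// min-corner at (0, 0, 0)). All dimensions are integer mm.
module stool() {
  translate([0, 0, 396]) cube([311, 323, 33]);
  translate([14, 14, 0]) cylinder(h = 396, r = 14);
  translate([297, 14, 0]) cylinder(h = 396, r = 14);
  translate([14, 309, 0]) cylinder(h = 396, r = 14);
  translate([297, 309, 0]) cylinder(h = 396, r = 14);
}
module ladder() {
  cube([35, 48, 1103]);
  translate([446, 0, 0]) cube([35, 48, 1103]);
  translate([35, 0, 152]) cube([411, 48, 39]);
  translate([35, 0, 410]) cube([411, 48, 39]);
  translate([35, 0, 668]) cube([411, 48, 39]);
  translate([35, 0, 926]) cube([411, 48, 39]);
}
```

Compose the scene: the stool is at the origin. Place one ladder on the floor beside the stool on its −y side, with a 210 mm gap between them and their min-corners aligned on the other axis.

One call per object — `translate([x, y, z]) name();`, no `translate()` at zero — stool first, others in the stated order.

stool();
translate([0, -258, 0]) ladder();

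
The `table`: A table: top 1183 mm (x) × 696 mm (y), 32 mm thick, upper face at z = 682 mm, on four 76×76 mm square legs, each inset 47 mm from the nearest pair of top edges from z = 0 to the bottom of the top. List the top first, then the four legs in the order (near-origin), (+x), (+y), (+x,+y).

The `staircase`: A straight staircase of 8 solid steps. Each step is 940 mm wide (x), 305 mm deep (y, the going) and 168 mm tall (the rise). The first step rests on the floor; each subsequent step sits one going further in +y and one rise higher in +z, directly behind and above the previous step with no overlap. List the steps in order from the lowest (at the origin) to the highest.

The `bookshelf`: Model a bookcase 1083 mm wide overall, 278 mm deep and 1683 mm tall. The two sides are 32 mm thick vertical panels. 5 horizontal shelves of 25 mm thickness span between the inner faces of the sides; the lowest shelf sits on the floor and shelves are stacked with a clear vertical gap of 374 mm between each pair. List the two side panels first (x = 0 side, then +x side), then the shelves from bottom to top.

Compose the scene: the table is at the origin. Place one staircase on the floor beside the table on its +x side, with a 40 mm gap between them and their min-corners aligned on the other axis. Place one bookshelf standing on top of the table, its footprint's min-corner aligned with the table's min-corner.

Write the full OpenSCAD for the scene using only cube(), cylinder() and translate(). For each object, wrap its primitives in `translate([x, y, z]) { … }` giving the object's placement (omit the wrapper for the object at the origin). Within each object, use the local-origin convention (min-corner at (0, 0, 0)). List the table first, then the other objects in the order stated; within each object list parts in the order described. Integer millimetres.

translate([0, 0, 650]) cube([1183, 696, 32]);
translate([47, 47, 0]) cube([76, 76, 650]);
translate([1060, 47, 0]) cube([76, 76, 650]);
translate([47, 573, 0]) cube([76, 76, 650]);
translate([1060, 573, 0]) cube([76, 76, 650]);
translate([1223, 0, 0]) {
  cube([940, 305, 168]);
  translate([0, 305, 168]) cube([940, 305, 168]);
  translate([0, 610, 336]) cube([940, 305, 168]);
  translate([0, 915, 504]) cube([940, 305, 168]);
  translate([0, 1220, 672]) cube([940, 305, 168]);
  translate([0, 1525, 840]) cube([940, 305, 168]);
  translate([0, 1830, 1008]) cube([940, 305, 168]);
  translate([0, 2135, 1176]) cube([940, 305, 168]);
}
translate([0, 0, 682]) {
  cube([32, 278, 1683]);
  translate([1051, 0, 0]) cube([32, 278, 1683]);
  translate([32, 0, 0]) cube([1019, 278, 25]);
  translate([32, 0, 399]) cube([1019, 278, 25]);
  translate([32, 0, 798]) cube([1019, 278, 25]);
  translate([32, 0, 1197]) cube([1019, 278, 25]);
  translate([32, 0, 1596]) cube([1019, 278, 25]);
}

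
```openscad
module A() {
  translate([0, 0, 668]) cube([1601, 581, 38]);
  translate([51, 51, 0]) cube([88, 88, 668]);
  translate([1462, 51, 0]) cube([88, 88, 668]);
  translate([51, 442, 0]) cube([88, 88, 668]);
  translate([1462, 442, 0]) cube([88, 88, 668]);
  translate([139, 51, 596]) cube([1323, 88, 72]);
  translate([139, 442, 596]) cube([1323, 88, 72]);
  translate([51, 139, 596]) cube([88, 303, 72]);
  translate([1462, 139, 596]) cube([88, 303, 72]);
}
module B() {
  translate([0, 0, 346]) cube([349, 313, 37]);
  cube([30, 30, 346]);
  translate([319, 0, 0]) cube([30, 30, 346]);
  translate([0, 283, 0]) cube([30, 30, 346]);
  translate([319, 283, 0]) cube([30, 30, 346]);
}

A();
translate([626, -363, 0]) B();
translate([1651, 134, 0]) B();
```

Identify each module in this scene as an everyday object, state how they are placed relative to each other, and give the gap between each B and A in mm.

A is a table. B is a stool. Two stools sit around the table at the −y, +x sides. The gap between each stool and the table is 50 mm.

Each stool's nearest face is 50 mm from the table's bounding box.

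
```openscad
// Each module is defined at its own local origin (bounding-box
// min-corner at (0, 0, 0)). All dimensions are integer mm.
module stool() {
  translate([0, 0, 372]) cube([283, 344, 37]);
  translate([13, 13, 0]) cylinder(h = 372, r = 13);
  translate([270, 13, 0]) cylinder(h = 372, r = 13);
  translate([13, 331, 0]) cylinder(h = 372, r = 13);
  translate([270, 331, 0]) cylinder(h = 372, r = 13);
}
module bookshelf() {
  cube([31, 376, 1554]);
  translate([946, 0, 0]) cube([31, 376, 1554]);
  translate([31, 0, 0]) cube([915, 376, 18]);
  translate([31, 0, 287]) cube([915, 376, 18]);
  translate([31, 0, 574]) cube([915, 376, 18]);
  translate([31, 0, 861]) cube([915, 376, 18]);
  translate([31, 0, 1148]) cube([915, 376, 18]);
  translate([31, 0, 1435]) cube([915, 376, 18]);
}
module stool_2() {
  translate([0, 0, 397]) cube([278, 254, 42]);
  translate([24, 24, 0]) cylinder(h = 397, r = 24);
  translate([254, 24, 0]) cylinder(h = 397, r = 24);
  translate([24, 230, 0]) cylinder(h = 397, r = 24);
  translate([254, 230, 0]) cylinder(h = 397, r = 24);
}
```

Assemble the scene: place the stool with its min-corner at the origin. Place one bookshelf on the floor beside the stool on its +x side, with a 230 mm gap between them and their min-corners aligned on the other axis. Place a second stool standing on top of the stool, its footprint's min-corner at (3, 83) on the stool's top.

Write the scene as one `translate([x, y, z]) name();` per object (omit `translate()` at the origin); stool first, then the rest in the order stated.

stool();
translate([513, 0, 0]) bookshelf();
translate([3, 83, 409]) stool_2();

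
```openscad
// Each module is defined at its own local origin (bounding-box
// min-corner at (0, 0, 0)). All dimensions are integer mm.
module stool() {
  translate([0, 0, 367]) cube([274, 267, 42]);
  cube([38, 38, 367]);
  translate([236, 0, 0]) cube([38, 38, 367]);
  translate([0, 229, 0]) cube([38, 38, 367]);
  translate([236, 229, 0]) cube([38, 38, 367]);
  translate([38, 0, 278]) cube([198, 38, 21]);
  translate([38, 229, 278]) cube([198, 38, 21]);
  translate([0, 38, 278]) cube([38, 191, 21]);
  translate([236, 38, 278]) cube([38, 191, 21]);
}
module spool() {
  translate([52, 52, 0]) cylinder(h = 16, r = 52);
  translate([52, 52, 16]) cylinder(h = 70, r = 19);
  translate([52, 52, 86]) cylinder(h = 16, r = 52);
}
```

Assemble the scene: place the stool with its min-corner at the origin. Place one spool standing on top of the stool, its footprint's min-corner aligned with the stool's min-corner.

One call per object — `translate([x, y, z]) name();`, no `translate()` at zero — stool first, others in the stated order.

stool();
translate([0, 0, 409]) spool();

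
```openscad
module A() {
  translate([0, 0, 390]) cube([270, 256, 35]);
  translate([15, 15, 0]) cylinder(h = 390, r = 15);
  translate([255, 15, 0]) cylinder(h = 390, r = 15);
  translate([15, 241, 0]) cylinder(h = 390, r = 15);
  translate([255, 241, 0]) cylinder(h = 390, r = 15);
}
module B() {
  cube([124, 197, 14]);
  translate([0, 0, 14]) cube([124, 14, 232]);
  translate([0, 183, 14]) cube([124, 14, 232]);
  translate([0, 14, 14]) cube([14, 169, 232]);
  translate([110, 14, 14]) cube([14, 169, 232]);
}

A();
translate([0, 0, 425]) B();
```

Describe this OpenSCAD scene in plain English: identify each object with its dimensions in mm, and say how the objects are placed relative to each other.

A is a four-legged stool. The seat is a 270×256×35 mm slab whose top surface is at z = 425 mm; four round legs, each 30 mm in diameter, run from the floor (z = 0) to the underside of the seat, each leg's axis is inset half a diameter from the nearest pair of seat edges (so the leg's bounding box is flush with the corner).

B is an open storage box with external size 124×197×246 mm and wall thickness 14 mm (the base is also 14 mm thick). The base covers the whole footprint; the four walls stand on the base, with the y-facing walls full-width and the x-facing walls fitting between their inner faces.

The open box is on top of the stool.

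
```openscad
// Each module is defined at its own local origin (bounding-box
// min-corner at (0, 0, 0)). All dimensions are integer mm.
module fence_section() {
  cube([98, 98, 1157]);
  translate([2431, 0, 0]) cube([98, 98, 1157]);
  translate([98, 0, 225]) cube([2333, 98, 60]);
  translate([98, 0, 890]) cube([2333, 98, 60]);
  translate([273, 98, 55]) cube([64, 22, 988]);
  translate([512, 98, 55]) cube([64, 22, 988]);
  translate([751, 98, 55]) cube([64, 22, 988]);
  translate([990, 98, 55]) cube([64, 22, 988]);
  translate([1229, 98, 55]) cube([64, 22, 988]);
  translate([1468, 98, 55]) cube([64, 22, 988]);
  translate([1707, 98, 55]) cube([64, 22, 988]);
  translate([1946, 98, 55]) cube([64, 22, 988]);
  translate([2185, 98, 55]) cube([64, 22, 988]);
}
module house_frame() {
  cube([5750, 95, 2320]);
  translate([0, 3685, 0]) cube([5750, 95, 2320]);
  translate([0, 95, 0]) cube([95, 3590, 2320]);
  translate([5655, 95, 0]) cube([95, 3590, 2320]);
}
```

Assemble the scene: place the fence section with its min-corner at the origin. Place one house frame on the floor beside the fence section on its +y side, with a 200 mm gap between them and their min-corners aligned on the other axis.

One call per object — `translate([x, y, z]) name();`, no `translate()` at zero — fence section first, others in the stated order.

fence_section();
translate([0, 320, 0]) house_frame();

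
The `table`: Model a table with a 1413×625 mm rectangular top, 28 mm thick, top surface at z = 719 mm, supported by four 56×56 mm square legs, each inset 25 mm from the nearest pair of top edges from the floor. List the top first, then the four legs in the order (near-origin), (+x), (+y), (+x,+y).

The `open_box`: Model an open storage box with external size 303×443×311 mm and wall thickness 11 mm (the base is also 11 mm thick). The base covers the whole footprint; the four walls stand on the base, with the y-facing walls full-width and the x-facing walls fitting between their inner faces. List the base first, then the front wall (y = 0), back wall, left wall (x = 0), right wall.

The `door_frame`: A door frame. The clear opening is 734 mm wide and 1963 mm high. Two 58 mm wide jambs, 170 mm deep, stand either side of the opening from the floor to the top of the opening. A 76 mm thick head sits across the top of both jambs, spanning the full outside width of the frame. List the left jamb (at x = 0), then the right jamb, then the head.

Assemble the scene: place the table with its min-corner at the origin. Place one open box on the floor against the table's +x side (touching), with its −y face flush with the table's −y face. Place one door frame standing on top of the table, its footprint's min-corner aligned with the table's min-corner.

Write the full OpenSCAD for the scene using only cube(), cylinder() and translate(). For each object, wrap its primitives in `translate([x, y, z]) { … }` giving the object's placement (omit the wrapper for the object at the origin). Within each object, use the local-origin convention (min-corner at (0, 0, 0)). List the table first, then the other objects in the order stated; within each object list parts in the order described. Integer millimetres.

translate([0, 0, 691]) cube([1413, 625, 28]);
translate([25, 25, 0]) cube([56, 56, 691]);
translate([1332, 25, 0]) cube([56, 56, 691]);
translate([25, 544, 0]) cube([56, 56, 691]);
translate([1332, 544, 0]) cube([56, 56, 691]);
translate([1413, 0, 0]) {
  cube([303, 443, 11]);
  translate([0, 0, 11]) cube([303, 11, 300]);
  translate([0, 432, 11]) cube([303, 11, 300]);
  translate([0, 11, 11]) cube([11, 421, 300]);
  translate([292, 11, 11]) cube([11, 421, 300]);
}
translate([0, 0, 719]) {
  cube([58, 170, 1963]);
  translate([792, 0, 0]) cube([58, 170, 1963]);
  translate([0, 0, 1963]) cube([850, 170, 76]);
}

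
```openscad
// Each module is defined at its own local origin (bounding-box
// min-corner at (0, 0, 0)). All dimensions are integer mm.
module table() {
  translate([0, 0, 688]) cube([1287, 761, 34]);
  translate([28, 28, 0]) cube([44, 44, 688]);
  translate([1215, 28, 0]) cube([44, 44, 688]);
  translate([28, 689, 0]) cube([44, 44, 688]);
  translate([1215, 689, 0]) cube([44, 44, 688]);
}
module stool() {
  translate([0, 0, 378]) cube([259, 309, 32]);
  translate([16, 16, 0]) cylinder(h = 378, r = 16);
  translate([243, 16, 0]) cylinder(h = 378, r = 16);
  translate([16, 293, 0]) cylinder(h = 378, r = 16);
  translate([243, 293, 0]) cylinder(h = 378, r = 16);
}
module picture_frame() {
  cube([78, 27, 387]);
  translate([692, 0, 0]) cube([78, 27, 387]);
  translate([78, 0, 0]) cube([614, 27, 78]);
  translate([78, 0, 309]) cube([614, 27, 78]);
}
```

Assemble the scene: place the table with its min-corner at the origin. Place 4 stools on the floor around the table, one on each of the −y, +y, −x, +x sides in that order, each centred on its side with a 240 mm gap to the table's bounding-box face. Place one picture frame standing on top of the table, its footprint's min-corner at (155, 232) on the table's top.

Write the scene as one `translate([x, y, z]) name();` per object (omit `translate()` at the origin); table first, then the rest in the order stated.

table();
translate([514, -549, 0]) stool();
translate([514, 1001, 0]) stool();
translate([-499, 226, 0]) stool();
translate([1527, 226, 0]) stool();
translate([155, 232, 722]) picture_frame();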